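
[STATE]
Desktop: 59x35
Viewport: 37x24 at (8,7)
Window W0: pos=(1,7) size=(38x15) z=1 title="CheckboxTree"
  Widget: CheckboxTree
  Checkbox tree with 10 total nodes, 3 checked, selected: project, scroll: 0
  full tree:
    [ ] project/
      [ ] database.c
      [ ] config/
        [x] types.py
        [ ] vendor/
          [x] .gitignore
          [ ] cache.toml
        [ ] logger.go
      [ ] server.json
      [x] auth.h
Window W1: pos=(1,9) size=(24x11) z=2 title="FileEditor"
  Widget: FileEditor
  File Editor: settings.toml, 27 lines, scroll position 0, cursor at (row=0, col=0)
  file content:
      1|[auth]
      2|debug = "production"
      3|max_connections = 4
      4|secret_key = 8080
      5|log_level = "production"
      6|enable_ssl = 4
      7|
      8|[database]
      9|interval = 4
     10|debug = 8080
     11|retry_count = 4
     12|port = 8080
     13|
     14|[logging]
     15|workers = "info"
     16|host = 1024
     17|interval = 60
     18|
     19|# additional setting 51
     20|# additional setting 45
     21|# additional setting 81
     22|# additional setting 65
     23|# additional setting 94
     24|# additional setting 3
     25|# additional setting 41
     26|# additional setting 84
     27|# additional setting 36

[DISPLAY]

━━━━━━━━━━━━━━━━━━━━━━━━━━━━━━┓      
boxTree                       ┃      
━━━━━━━━━━━━━━━━┓─────────────┨      
ditor           ┃             ┃      
────────────────┨             ┃      
               ▲┃             ┃      
= "production" █┃             ┃      
nnections = 4  ░┃             ┃      
_key = 8080    ░┃             ┃      
vel = "producti░┃             ┃      
_ssl = 4       ░┃             ┃      
               ▼┃             ┃      
━━━━━━━━━━━━━━━━┛             ┃      
                              ┃      
━━━━━━━━━━━━━━━━━━━━━━━━━━━━━━┛      
                                     
                                     
                                     
                                     
                                     
                                     
                                     
                                     
                                     


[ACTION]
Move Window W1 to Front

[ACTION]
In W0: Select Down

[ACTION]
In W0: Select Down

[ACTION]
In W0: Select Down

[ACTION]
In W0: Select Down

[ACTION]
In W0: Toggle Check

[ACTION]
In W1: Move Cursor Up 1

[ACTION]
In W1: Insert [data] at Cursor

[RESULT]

━━━━━━━━━━━━━━━━━━━━━━━━━━━━━━┓      
boxTree                       ┃      
━━━━━━━━━━━━━━━━┓─────────────┨      
ditor           ┃             ┃      
────────────────┨             ┃      
uth]           ▲┃             ┃      
= "production" █┃             ┃      
nnections = 4  ░┃             ┃      
_key = 8080    ░┃             ┃      
vel = "producti░┃             ┃      
_ssl = 4       ░┃             ┃      
               ▼┃             ┃      
━━━━━━━━━━━━━━━━┛             ┃      
                              ┃      
━━━━━━━━━━━━━━━━━━━━━━━━━━━━━━┛      
                                     
                                     
                                     
                                     
                                     
                                     
                                     
                                     
                                     


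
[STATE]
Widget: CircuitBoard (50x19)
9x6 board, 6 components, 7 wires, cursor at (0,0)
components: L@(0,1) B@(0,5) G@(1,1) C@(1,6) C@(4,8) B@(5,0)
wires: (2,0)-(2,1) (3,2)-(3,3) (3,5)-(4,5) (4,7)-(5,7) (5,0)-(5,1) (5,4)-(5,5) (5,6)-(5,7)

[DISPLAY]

   0 1 2 3 4 5 6 7 8                              
0  [.]  L               B                         
                                                  
1       G                   C                     
                                                  
2   · ─ ·                                         
                                                  
3           · ─ ·       ·                         
                        │                         
4                       ·       ·   C             
                                │                 
5   B ─ ·           · ─ ·   · ─ ·                 
Cursor: (0,0)                                     
                                                  
                                                  
                                                  
                                                  
                                                  
                                                  


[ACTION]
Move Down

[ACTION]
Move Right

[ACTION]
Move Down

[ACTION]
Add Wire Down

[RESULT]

   0 1 2 3 4 5 6 7 8                              
0       L               B                         
                                                  
1       G                   C                     
                                                  
2   · ─[.]                                        
        │                                         
3       ·   · ─ ·       ·                         
                        │                         
4                       ·       ·   C             
                                │                 
5   B ─ ·           · ─ ·   · ─ ·                 
Cursor: (2,1)                                     
                                                  
                                                  
                                                  
                                                  
                                                  
                                                  


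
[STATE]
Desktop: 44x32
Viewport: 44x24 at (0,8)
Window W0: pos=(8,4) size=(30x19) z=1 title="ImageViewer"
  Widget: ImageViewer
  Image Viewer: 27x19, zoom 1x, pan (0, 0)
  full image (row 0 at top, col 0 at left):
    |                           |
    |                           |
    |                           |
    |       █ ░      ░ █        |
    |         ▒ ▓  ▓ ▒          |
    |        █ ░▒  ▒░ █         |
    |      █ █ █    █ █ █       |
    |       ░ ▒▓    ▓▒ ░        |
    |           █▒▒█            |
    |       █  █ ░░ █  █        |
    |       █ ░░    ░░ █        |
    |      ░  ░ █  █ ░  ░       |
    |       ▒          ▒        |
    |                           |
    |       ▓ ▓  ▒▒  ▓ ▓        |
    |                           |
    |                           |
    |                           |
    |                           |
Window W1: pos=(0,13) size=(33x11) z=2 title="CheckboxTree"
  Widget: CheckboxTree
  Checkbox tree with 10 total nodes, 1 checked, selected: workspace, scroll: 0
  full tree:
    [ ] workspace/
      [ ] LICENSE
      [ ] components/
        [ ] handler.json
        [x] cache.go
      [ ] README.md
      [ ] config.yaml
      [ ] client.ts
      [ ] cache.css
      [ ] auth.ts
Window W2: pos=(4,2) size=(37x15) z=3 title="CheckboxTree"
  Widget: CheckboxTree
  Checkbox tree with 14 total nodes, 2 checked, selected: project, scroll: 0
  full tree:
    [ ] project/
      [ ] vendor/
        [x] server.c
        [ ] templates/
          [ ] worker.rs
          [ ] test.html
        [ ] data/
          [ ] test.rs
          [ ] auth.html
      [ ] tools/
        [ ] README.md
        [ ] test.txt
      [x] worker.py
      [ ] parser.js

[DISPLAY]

    ┃     [ ] templates/                ┃   
    ┃       [ ] worker.rs               ┃   
    ┃       [ ] test.html               ┃   
    ┃     [ ] data/                     ┃   
    ┃       [ ] test.rs                 ┃   
┏━━━┃       [ ] auth.html               ┃   
┃ Ch┃   [ ] tools/                      ┃   
┠───┃     [ ] README.md                 ┃   
┃>[-┗━━━━━━━━━━━━━━━━━━━━━━━━━━━━━━━━━━━┛   
┃   [ ] LICENSE                 ┃    ┃      
┃   [-] components/             ┃    ┃      
┃     [ ] handler.json          ┃    ┃      
┃     [x] cache.go              ┃    ┃      
┃   [ ] README.md               ┃    ┃      
┃   [ ] config.yaml             ┃━━━━┛      
┗━━━━━━━━━━━━━━━━━━━━━━━━━━━━━━━┛           
                                            
                                            
                                            
                                            
                                            
                                            
                                            
                                            


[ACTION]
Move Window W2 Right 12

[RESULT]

       ┃     [ ] templates/                ┃
       ┃       [ ] worker.rs               ┃
       ┃       [ ] test.html               ┃
       ┃     [ ] data/                     ┃
       ┃       [ ] test.rs                 ┃
┏━━━━━━┃       [ ] auth.html               ┃
┃ Check┃   [ ] tools/                      ┃
┠──────┃     [ ] README.md                 ┃
┃>[-] w┗━━━━━━━━━━━━━━━━━━━━━━━━━━━━━━━━━━━┛
┃   [ ] LICENSE                 ┃    ┃      
┃   [-] components/             ┃    ┃      
┃     [ ] handler.json          ┃    ┃      
┃     [x] cache.go              ┃    ┃      
┃   [ ] README.md               ┃    ┃      
┃   [ ] config.yaml             ┃━━━━┛      
┗━━━━━━━━━━━━━━━━━━━━━━━━━━━━━━━┛           
                                            
                                            
                                            
                                            
                                            
                                            
                                            
                                            


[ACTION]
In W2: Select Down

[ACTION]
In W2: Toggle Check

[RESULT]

       ┃     [x] templates/                ┃
       ┃       [x] worker.rs               ┃
       ┃       [x] test.html               ┃
       ┃     [x] data/                     ┃
       ┃       [x] test.rs                 ┃
┏━━━━━━┃       [x] auth.html               ┃
┃ Check┃   [ ] tools/                      ┃
┠──────┃     [ ] README.md                 ┃
┃>[-] w┗━━━━━━━━━━━━━━━━━━━━━━━━━━━━━━━━━━━┛
┃   [ ] LICENSE                 ┃    ┃      
┃   [-] components/             ┃    ┃      
┃     [ ] handler.json          ┃    ┃      
┃     [x] cache.go              ┃    ┃      
┃   [ ] README.md               ┃    ┃      
┃   [ ] config.yaml             ┃━━━━┛      
┗━━━━━━━━━━━━━━━━━━━━━━━━━━━━━━━┛           
                                            
                                            
                                            
                                            
                                            
                                            
                                            
                                            


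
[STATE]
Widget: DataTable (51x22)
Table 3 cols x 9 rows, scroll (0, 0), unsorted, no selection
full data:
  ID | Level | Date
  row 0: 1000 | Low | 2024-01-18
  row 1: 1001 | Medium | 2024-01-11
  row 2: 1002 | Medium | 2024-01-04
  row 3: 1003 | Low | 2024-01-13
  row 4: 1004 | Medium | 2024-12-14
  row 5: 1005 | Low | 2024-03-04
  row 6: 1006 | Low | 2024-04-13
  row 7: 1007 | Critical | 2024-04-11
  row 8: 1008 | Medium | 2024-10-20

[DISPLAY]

ID  │Level   │Date                                 
────┼────────┼──────────                           
1000│Low     │2024-01-18                           
1001│Medium  │2024-01-11                           
1002│Medium  │2024-01-04                           
1003│Low     │2024-01-13                           
1004│Medium  │2024-12-14                           
1005│Low     │2024-03-04                           
1006│Low     │2024-04-13                           
1007│Critical│2024-04-11                           
1008│Medium  │2024-10-20                           
                                                   
                                                   
                                                   
                                                   
                                                   
                                                   
                                                   
                                                   
                                                   
                                                   
                                                   


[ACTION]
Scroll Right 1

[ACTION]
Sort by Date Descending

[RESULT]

ID  │Level   │Date     ▼                           
────┼────────┼──────────                           
1004│Medium  │2024-12-14                           
1008│Medium  │2024-10-20                           
1006│Low     │2024-04-13                           
1007│Critical│2024-04-11                           
1005│Low     │2024-03-04                           
1000│Low     │2024-01-18                           
1003│Low     │2024-01-13                           
1001│Medium  │2024-01-11                           
1002│Medium  │2024-01-04                           
                                                   
                                                   
                                                   
                                                   
                                                   
                                                   
                                                   
                                                   
                                                   
                                                   
                                                   


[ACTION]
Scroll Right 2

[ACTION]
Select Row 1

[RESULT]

ID  │Level   │Date     ▼                           
────┼────────┼──────────                           
1004│Medium  │2024-12-14                           
>008│Medium  │2024-10-20                           
1006│Low     │2024-04-13                           
1007│Critical│2024-04-11                           
1005│Low     │2024-03-04                           
1000│Low     │2024-01-18                           
1003│Low     │2024-01-13                           
1001│Medium  │2024-01-11                           
1002│Medium  │2024-01-04                           
                                                   
                                                   
                                                   
                                                   
                                                   
                                                   
                                                   
                                                   
                                                   
                                                   
                                                   


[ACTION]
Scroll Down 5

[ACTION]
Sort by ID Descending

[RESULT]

ID ▼│Level   │Date                                 
────┼────────┼──────────                           
1008│Medium  │2024-10-20                           
>007│Critical│2024-04-11                           
1006│Low     │2024-04-13                           
1005│Low     │2024-03-04                           
1004│Medium  │2024-12-14                           
1003│Low     │2024-01-13                           
1002│Medium  │2024-01-04                           
1001│Medium  │2024-01-11                           
1000│Low     │2024-01-18                           
                                                   
                                                   
                                                   
                                                   
                                                   
                                                   
                                                   
                                                   
                                                   
                                                   
                                                   


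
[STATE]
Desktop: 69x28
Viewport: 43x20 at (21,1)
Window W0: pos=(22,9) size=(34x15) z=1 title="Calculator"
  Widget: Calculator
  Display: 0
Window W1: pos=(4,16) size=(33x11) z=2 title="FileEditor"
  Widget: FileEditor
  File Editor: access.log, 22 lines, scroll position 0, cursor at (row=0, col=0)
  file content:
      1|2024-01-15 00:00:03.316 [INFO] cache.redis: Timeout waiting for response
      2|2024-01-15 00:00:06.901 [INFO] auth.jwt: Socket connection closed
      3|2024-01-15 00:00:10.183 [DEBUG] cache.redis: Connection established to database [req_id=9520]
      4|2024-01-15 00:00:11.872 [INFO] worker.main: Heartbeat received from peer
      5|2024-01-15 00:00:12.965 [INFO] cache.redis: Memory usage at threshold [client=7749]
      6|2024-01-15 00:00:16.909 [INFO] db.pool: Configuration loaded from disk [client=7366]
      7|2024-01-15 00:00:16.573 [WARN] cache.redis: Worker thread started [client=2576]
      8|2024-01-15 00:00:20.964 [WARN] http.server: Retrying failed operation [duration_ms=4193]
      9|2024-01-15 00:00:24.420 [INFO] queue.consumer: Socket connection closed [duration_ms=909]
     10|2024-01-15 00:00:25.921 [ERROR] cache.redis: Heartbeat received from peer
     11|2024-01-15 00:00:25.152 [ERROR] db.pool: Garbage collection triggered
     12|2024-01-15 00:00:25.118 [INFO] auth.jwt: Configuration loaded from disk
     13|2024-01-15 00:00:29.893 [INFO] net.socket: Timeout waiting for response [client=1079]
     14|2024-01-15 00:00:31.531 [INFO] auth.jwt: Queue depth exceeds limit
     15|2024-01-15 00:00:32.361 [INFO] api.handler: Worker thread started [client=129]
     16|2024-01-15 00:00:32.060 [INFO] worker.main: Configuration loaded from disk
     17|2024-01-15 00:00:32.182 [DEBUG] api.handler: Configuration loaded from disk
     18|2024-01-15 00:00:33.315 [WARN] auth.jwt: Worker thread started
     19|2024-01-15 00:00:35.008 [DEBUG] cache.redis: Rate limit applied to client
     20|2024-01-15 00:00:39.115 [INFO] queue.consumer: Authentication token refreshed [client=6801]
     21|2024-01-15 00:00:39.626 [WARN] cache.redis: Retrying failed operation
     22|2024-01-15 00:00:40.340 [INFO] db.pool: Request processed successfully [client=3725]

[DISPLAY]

                                           
                                           
                                           
                                           
                                           
                                           
                                           
                                           
 ┏━━━━━━━━━━━━━━━━━━━━━━━━━━━━━━━━┓        
 ┃ Calculator                     ┃        
 ┠────────────────────────────────┨        
 ┃                               0┃        
 ┃┌───┬───┬───┬───┐               ┃        
 ┃│ 7 │ 8 │ 9 │ ÷ │               ┃        
 ┃├───┼───┼───┼───┤               ┃        
━━━━━━━━━━━━━━━┓× │               ┃        
               ┃──┤               ┃        
───────────────┨- │               ┃        
:03.316 [INFO]▲┃──┤               ┃        
:06.901 [INFO]█┃+ │               ┃        


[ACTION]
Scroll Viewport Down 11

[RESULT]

                                           
 ┏━━━━━━━━━━━━━━━━━━━━━━━━━━━━━━━━┓        
 ┃ Calculator                     ┃        
 ┠────────────────────────────────┨        
 ┃                               0┃        
 ┃┌───┬───┬───┬───┐               ┃        
 ┃│ 7 │ 8 │ 9 │ ÷ │               ┃        
 ┃├───┼───┼───┼───┤               ┃        
━━━━━━━━━━━━━━━┓× │               ┃        
               ┃──┤               ┃        
───────────────┨- │               ┃        
:03.316 [INFO]▲┃──┤               ┃        
:06.901 [INFO]█┃+ │               ┃        
:10.183 [DEBUG░┃──┤               ┃        
:11.872 [INFO]░┃M+│               ┃        
:12.965 [INFO]░┃━━━━━━━━━━━━━━━━━━┛        
:16.909 [INFO]░┃                           
:16.573 [WARN]▼┃                           
━━━━━━━━━━━━━━━┛                           
                                           


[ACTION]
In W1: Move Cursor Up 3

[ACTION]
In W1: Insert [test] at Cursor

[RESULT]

                                           
 ┏━━━━━━━━━━━━━━━━━━━━━━━━━━━━━━━━┓        
 ┃ Calculator                     ┃        
 ┠────────────────────────────────┨        
 ┃                               0┃        
 ┃┌───┬───┬───┬───┐               ┃        
 ┃│ 7 │ 8 │ 9 │ ÷ │               ┃        
 ┃├───┼───┼───┼───┤               ┃        
━━━━━━━━━━━━━━━┓× │               ┃        
               ┃──┤               ┃        
───────────────┨- │               ┃        
0:00:03.316 [I▲┃──┤               ┃        
:06.901 [INFO]█┃+ │               ┃        
:10.183 [DEBUG░┃──┤               ┃        
:11.872 [INFO]░┃M+│               ┃        
:12.965 [INFO]░┃━━━━━━━━━━━━━━━━━━┛        
:16.909 [INFO]░┃                           
:16.573 [WARN]▼┃                           
━━━━━━━━━━━━━━━┛                           
                                           


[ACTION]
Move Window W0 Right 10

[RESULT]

                                           
           ┏━━━━━━━━━━━━━━━━━━━━━━━━━━━━━━━
           ┃ Calculator                    
           ┠───────────────────────────────
           ┃                               
           ┃┌───┬───┬───┬───┐              
           ┃│ 7 │ 8 │ 9 │ ÷ │              
           ┃├───┼───┼───┼───┤              
━━━━━━━━━━━━━━━┓│ 5 │ 6 │ × │              
               ┃┼───┼───┼───┤              
───────────────┨│ 2 │ 3 │ - │              
0:00:03.316 [I▲┃┼───┼───┼───┤              
:06.901 [INFO]█┃│ . │ = │ + │              
:10.183 [DEBUG░┃┼───┼───┼───┤              
:11.872 [INFO]░┃│ MC│ MR│ M+│              
:12.965 [INFO]░┃━━━━━━━━━━━━━━━━━━━━━━━━━━━
:16.909 [INFO]░┃                           
:16.573 [WARN]▼┃                           
━━━━━━━━━━━━━━━┛                           
                                           


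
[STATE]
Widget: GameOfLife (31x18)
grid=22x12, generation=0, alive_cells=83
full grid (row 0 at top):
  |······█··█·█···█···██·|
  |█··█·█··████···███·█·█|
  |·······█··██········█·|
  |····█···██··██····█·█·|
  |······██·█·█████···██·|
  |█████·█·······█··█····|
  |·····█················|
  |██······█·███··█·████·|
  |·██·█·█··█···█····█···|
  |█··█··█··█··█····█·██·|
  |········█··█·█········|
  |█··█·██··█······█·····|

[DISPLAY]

Gen: 0                         
······█··█·█···█···██·         
█··█·█··████···███·█·█         
·······█··██········█·         
····█···██··██····█·█·         
······██·█·█████···██·         
█████·█·······█··█····         
·····█················         
██······█·███··█·████·         
·██·█·█··█···█····█···         
█··█··█··█··█····█·██·         
········█··█·█········         
█··█·██··█······█·····         
                               
                               
                               
                               
                               


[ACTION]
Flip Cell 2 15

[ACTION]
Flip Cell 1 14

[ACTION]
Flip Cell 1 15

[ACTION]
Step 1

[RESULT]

Gen: 1                         
········██·█···██·███·         
······███···█·█·█·██·█         
····█··█·····██████·██         
······█··█·····█····██         
·██·█·██·███···█··███·         
·████·██····█·██······         
···███·····█····██·█··         
███··█···████····███··         
··██·█·███···█··█·····         
·███·█·████·██····██··         
····███████·█·········         
······················         
                               
                               
                               
                               
                               


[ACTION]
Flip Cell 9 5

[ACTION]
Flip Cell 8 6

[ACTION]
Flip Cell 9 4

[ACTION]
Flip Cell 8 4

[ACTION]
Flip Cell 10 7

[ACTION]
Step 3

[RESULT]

Gen: 4                         
········██············         
·······███············         
····███·██········███·         
····██··██·····█···█·█         
·█···········████·██·█         
█·█····█·····█···█···█         
··█·····██·····█·█·██·         
··█········█···█████··         
··█········█···█······         
██··███···██··█·······         
···········███········         
····█·█·····█·········         
                               
                               
                               
                               
                               


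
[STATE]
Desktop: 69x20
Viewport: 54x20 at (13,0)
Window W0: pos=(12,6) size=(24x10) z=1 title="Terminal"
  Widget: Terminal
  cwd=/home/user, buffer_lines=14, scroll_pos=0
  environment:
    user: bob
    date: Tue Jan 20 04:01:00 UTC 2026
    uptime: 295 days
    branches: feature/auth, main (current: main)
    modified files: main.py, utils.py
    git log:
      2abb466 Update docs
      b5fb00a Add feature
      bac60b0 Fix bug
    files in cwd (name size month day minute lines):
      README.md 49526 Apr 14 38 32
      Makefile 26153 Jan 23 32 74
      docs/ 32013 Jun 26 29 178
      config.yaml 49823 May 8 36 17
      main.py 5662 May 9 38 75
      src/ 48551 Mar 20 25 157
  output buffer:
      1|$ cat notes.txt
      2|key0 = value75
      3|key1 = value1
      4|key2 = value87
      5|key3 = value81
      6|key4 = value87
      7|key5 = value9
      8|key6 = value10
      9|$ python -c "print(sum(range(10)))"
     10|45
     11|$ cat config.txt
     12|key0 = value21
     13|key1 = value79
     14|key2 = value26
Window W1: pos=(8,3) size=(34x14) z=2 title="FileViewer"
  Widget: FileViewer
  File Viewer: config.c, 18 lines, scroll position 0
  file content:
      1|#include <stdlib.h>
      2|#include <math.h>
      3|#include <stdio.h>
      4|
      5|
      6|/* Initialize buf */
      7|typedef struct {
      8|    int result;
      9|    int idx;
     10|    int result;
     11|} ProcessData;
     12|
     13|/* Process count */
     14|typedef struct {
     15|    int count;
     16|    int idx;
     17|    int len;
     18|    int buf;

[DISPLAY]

                                                      
                                                      
                                                      
━━━━━━━━━━━━━━━━━━━━━━━━━━━━┓                         
eViewer                     ┃                         
────────────────────────────┨                         
lude <stdlib.h>            ▲┃                         
lude <math.h>              █┃                         
lude <stdio.h>             ░┃                         
                           ░┃                         
                           ░┃                         
nitialize buf */           ░┃                         
def struct {               ░┃                         
int result;                ░┃                         
int idx;                   ░┃                         
int result;                ▼┃                         
━━━━━━━━━━━━━━━━━━━━━━━━━━━━┛                         
                                                      
                                                      
                                                      


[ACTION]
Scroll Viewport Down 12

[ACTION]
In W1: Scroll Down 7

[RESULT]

                                                      
                                                      
                                                      
━━━━━━━━━━━━━━━━━━━━━━━━━━━━┓                         
eViewer                     ┃                         
────────────────────────────┨                         
int result;                ▲┃                         
int idx;                   ░┃                         
int result;                ░┃                         
ocessData;                 ░┃                         
                           ░┃                         
rocess count */            ░┃                         
def struct {               ░┃                         
int count;                 ░┃                         
int idx;                   █┃                         
int len;                   ▼┃                         
━━━━━━━━━━━━━━━━━━━━━━━━━━━━┛                         
                                                      
                                                      
                                                      


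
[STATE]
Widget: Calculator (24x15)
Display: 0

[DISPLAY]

                       0
┌───┬───┬───┬───┐       
│ 7 │ 8 │ 9 │ ÷ │       
├───┼───┼───┼───┤       
│ 4 │ 5 │ 6 │ × │       
├───┼───┼───┼───┤       
│ 1 │ 2 │ 3 │ - │       
├───┼───┼───┼───┤       
│ 0 │ . │ = │ + │       
├───┼───┼───┼───┤       
│ C │ MC│ MR│ M+│       
└───┴───┴───┴───┘       
                        
                        
                        


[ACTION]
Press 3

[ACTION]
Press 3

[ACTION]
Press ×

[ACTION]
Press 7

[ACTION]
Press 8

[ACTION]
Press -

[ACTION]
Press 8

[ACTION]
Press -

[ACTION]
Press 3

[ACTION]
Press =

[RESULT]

                    2563
┌───┬───┬───┬───┐       
│ 7 │ 8 │ 9 │ ÷ │       
├───┼───┼───┼───┤       
│ 4 │ 5 │ 6 │ × │       
├───┼───┼───┼───┤       
│ 1 │ 2 │ 3 │ - │       
├───┼───┼───┼───┤       
│ 0 │ . │ = │ + │       
├───┼───┼───┼───┤       
│ C │ MC│ MR│ M+│       
└───┴───┴───┴───┘       
                        
                        
                        


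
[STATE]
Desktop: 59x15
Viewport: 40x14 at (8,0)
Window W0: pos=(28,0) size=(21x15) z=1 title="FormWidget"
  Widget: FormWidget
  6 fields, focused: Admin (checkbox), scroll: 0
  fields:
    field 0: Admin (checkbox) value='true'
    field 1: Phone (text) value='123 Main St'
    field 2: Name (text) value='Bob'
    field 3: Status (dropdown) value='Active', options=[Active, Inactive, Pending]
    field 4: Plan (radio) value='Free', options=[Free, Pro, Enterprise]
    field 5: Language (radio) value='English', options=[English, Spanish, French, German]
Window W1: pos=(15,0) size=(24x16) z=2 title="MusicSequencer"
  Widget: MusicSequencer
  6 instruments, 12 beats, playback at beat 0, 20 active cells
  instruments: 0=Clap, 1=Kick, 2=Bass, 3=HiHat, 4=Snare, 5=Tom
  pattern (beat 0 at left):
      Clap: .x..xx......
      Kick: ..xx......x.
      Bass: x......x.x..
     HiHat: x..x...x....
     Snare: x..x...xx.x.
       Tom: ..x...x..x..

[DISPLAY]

       ┏━━━━━━━━━━━━━━━━━━━━━━┓━━━━━━━━━
       ┃ MusicSequencer       ┃t        
       ┠──────────────────────┨─────────
       ┃      ▼12345678901    ┃    [x]  
       ┃  Clap·█··██······    ┃    [123]
       ┃  Kick··██······█·    ┃    [Bob]
       ┃  Bass█······█·█··    ┃    [Ac▼]
       ┃ HiHat█··█···█····    ┃    (●) F
       ┃ Snare█··█···██·█·    ┃:   (●) E
       ┃   Tom··█···█··█··    ┃         
       ┃                      ┃         
       ┃                      ┃         
       ┃                      ┃         
       ┃                      ┃         


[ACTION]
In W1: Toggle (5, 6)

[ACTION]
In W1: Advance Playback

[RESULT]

       ┏━━━━━━━━━━━━━━━━━━━━━━┓━━━━━━━━━
       ┃ MusicSequencer       ┃t        
       ┠──────────────────────┨─────────
       ┃      0▼2345678901    ┃    [x]  
       ┃  Clap·█··██······    ┃    [123]
       ┃  Kick··██······█·    ┃    [Bob]
       ┃  Bass█······█·█··    ┃    [Ac▼]
       ┃ HiHat█··█···█····    ┃    (●) F
       ┃ Snare█··█···██·█·    ┃:   (●) E
       ┃   Tom··█······█··    ┃         
       ┃                      ┃         
       ┃                      ┃         
       ┃                      ┃         
       ┃                      ┃         


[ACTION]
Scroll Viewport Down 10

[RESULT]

       ┃ MusicSequencer       ┃t        
       ┠──────────────────────┨─────────
       ┃      0▼2345678901    ┃    [x]  
       ┃  Clap·█··██······    ┃    [123]
       ┃  Kick··██······█·    ┃    [Bob]
       ┃  Bass█······█·█··    ┃    [Ac▼]
       ┃ HiHat█··█···█····    ┃    (●) F
       ┃ Snare█··█···██·█·    ┃:   (●) E
       ┃   Tom··█······█··    ┃         
       ┃                      ┃         
       ┃                      ┃         
       ┃                      ┃         
       ┃                      ┃         
       ┃                      ┃━━━━━━━━━


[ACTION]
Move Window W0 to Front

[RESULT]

       ┃ MusicSequen┃ FormWidget        
       ┠────────────┠───────────────────
       ┃      0▼2345┃> Admin:      [x]  
       ┃  Clap·█··██┃  Phone:      [123]
       ┃  Kick··██··┃  Name:       [Bob]
       ┃  Bass█·····┃  Status:     [Ac▼]
       ┃ HiHat█··█··┃  Plan:       (●) F
       ┃ Snare█··█··┃  Language:   (●) E
       ┃   Tom··█···┃                   
       ┃            ┃                   
       ┃            ┃                   
       ┃            ┃                   
       ┃            ┃                   
       ┃            ┗━━━━━━━━━━━━━━━━━━━


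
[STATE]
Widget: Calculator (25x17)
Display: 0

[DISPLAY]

                        0
┌───┬───┬───┬───┐        
│ 7 │ 8 │ 9 │ ÷ │        
├───┼───┼───┼───┤        
│ 4 │ 5 │ 6 │ × │        
├───┼───┼───┼───┤        
│ 1 │ 2 │ 3 │ - │        
├───┼───┼───┼───┤        
│ 0 │ . │ = │ + │        
├───┼───┼───┼───┤        
│ C │ MC│ MR│ M+│        
└───┴───┴───┴───┘        
                         
                         
                         
                         
                         


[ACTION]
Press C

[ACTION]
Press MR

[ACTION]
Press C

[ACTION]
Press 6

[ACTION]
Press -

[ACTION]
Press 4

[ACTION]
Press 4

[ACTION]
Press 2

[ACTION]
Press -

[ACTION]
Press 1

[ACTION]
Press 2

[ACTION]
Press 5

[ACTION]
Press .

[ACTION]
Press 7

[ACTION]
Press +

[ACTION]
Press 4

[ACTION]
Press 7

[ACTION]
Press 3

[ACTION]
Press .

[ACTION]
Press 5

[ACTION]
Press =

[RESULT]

                    -88.2
┌───┬───┬───┬───┐        
│ 7 │ 8 │ 9 │ ÷ │        
├───┼───┼───┼───┤        
│ 4 │ 5 │ 6 │ × │        
├───┼───┼───┼───┤        
│ 1 │ 2 │ 3 │ - │        
├───┼───┼───┼───┤        
│ 0 │ . │ = │ + │        
├───┼───┼───┼───┤        
│ C │ MC│ MR│ M+│        
└───┴───┴───┴───┘        
                         
                         
                         
                         
                         
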